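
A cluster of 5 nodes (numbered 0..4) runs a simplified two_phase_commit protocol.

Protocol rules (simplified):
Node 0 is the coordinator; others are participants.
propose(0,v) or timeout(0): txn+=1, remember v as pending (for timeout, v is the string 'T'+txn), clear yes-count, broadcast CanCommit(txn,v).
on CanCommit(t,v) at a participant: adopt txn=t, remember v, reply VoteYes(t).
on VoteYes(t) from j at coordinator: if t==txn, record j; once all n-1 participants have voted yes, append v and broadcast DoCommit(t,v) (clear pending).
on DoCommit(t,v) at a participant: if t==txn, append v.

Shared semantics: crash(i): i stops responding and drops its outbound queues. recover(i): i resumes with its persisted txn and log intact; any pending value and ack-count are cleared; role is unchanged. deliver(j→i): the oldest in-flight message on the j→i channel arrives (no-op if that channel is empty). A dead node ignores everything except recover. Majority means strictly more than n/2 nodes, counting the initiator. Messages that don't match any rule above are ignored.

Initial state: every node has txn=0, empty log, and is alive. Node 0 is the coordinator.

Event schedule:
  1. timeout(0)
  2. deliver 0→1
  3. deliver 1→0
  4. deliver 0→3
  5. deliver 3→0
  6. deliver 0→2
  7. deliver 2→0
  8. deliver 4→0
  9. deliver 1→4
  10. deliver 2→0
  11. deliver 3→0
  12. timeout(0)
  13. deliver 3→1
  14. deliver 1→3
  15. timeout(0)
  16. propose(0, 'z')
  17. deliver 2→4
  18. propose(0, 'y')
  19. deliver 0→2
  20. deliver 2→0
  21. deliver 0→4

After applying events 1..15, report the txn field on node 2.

after 1 — timeout(0): n0:coor/t1/[-]
after 2 — deliver 0→1: n1:part/t1/[-]
after 3 — deliver 1→0: ·
after 4 — deliver 0→3: n3:part/t1/[-]
after 5 — deliver 3→0: ·
after 6 — deliver 0→2: n2:part/t1/[-]
after 7 — deliver 2→0: ·
after 8 — deliver 4→0: ·
after 9 — deliver 1→4: ·
after 10 — deliver 2→0: ·
after 11 — deliver 3→0: ·
after 12 — timeout(0): n0:coor/t2/[-]
after 13 — deliver 3→1: ·
after 14 — deliver 1→3: ·
after 15 — timeout(0): n0:coor/t3/[-]

1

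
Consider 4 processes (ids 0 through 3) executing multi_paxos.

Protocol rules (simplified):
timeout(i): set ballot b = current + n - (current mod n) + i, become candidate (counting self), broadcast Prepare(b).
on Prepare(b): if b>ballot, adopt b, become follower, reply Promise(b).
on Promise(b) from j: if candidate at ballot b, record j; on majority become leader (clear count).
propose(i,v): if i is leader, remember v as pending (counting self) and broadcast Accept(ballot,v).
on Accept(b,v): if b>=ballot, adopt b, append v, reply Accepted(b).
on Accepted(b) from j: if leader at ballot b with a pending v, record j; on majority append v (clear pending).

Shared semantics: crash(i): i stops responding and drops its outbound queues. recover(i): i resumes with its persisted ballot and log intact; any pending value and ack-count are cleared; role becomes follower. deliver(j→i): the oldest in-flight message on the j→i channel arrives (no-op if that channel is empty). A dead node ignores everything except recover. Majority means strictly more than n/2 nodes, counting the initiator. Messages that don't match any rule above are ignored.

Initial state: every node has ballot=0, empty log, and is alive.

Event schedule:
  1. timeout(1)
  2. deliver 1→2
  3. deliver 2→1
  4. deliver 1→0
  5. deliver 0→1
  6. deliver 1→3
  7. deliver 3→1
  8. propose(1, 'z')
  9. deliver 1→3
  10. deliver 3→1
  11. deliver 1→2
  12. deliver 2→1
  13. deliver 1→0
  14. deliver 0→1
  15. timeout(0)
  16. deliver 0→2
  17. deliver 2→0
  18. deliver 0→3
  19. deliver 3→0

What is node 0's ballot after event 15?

1. timeout(1):  <1:cand b5 ->
2. deliver 1→2:  <2:foll b5 ->
3. deliver 2→1:  nop
4. deliver 1→0:  <0:foll b5 ->
5. deliver 0→1:  <1:lead b5 ->
6. deliver 1→3:  <3:foll b5 ->
7. deliver 3→1:  nop
8. propose(1,'z'):  nop
9. deliver 1→3:  <3:foll b5 z>
10. deliver 3→1:  nop
11. deliver 1→2:  <2:foll b5 z>
12. deliver 2→1:  <1:lead b5 z>
13. deliver 1→0:  <0:foll b5 z>
14. deliver 0→1:  nop
15. timeout(0):  <0:cand b8 z>

8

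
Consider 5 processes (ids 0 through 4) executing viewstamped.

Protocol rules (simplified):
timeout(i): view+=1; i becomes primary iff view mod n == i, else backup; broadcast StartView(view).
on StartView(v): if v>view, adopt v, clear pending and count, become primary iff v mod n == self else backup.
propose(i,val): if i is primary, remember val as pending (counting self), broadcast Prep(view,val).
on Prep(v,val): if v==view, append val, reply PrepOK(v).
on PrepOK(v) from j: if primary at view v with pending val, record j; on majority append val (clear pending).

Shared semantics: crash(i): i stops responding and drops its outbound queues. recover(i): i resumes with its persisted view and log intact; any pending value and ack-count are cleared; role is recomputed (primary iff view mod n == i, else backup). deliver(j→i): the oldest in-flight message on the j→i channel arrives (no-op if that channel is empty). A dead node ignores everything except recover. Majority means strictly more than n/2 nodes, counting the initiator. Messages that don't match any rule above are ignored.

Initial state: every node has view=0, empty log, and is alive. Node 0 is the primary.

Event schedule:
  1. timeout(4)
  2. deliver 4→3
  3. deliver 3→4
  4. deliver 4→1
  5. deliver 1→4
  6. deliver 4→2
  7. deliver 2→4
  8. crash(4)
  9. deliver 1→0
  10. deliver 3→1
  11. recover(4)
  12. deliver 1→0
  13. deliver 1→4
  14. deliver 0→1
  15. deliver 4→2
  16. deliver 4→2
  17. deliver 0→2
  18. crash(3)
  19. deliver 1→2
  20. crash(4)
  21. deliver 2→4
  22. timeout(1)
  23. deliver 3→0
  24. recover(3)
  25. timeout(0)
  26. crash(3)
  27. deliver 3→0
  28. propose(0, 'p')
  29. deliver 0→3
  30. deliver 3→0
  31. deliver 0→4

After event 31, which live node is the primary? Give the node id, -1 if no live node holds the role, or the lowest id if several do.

1. timeout(4):  <4:back v1 ->
2. deliver 4→3:  <3:back v1 ->
3. deliver 3→4:  nop
4. deliver 4→1:  <1:prim v1 ->
5. deliver 1→4:  nop
6. deliver 4→2:  <2:back v1 ->
7. deliver 2→4:  nop
8. crash(4):  <4:✗back v1 ->
9. deliver 1→0:  nop
10. deliver 3→1:  nop
11. recover(4):  <4:back v1 ->
12. deliver 1→0:  nop
13. deliver 1→4:  nop
14. deliver 0→1:  nop
15. deliver 4→2:  nop
16. deliver 4→2:  nop
17. deliver 0→2:  nop
18. crash(3):  <3:✗back v1 ->
19. deliver 1→2:  nop
20. crash(4):  <4:✗back v1 ->
21. deliver 2→4:  nop
22. timeout(1):  <1:back v2 ->
23. deliver 3→0:  nop
24. recover(3):  <3:back v1 ->
25. timeout(0):  <0:back v1 ->
26. crash(3):  <3:✗back v1 ->
27. deliver 3→0:  nop
28. propose(0,'p'):  nop
29. deliver 0→3:  nop
30. deliver 3→0:  nop
31. deliver 0→4:  nop

-1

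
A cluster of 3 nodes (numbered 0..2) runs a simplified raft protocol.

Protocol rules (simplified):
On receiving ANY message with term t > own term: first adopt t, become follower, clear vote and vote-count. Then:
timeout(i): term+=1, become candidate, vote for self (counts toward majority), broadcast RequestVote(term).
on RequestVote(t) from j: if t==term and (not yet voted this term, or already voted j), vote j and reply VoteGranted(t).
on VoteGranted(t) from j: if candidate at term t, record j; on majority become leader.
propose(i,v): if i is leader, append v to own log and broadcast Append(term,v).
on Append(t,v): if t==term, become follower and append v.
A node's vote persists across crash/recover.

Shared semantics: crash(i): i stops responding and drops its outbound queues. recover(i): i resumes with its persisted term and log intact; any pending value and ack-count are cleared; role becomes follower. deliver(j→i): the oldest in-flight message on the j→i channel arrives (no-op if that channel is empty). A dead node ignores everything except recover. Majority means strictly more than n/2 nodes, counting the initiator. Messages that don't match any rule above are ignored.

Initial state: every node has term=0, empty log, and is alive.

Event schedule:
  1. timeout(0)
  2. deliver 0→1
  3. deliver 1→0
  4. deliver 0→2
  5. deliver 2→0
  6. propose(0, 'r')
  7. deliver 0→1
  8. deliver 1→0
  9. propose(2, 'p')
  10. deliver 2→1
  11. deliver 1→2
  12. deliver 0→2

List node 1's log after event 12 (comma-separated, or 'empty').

after 1 — timeout(0): n0:cand/t1/[-]
after 2 — deliver 0→1: n1:foll/t1/[-]
after 3 — deliver 1→0: n0:lead/t1/[-]
after 4 — deliver 0→2: n2:foll/t1/[-]
after 5 — deliver 2→0: ·
after 6 — propose(0,'r'): n0:lead/t1/[r]
after 7 — deliver 0→1: n1:foll/t1/[r]
after 8 — deliver 1→0: ·
after 9 — propose(2,'p'): ·
after 10 — deliver 2→1: ·
after 11 — deliver 1→2: ·
after 12 — deliver 0→2: n2:foll/t1/[r]

r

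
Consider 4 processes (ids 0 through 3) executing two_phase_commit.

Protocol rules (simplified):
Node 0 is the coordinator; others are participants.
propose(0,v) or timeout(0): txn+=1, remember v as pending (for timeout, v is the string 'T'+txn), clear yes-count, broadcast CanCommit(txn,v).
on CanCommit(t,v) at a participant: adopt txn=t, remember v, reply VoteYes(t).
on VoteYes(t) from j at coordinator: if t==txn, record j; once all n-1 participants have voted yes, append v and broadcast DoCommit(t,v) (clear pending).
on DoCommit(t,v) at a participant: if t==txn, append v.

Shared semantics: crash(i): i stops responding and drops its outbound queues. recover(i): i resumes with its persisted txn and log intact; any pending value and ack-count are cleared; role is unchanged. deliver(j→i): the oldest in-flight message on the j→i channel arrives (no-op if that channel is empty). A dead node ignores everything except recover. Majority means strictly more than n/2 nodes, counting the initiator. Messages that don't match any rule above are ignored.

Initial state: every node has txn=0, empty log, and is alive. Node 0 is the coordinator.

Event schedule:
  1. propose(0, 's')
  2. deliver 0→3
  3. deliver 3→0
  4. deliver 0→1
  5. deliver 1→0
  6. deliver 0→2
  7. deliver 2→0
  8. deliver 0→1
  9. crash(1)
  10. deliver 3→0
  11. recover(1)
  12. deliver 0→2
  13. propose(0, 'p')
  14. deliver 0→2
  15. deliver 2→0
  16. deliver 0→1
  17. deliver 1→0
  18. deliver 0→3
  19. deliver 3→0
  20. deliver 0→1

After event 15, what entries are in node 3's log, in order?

empty

[1] propose(0,'s') → N0(coor t1 [-])
[2] deliver 0→3 → N3(part t1 [-])
[3] deliver 3→0 → ∅
[4] deliver 0→1 → N1(part t1 [-])
[5] deliver 1→0 → ∅
[6] deliver 0→2 → N2(part t1 [-])
[7] deliver 2→0 → N0(coor t1 [s])
[8] deliver 0→1 → N1(part t1 [s])
[9] crash(1) → N1(✗part t1 [s])
[10] deliver 3→0 → ∅
[11] recover(1) → N1(part t1 [s])
[12] deliver 0→2 → N2(part t1 [s])
[13] propose(0,'p') → N0(coor t2 [s])
[14] deliver 0→2 → N2(part t2 [s])
[15] deliver 2→0 → ∅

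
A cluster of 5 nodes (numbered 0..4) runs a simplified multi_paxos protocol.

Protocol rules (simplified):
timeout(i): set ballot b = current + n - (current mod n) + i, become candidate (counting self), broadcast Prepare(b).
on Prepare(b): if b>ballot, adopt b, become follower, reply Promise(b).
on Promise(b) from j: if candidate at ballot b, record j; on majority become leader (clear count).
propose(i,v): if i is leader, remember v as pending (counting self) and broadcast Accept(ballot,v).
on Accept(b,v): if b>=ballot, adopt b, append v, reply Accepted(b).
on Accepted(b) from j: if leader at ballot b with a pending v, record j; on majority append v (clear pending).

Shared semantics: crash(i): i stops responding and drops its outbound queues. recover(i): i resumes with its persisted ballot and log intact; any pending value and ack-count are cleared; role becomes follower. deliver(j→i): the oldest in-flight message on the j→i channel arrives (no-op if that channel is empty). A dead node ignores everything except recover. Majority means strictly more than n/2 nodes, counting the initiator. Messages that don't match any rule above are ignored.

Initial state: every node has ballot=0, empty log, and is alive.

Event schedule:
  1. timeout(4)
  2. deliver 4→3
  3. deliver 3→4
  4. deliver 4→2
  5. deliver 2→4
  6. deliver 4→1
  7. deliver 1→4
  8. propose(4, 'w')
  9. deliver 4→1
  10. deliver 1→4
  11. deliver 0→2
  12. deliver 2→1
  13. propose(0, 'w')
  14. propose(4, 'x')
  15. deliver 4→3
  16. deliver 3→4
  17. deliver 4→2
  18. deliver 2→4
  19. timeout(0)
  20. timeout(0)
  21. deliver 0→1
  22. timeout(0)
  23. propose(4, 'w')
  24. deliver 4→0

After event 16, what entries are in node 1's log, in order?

w

[1] timeout(4) → N4(cand b9 [-])
[2] deliver 4→3 → N3(foll b9 [-])
[3] deliver 3→4 → ∅
[4] deliver 4→2 → N2(foll b9 [-])
[5] deliver 2→4 → N4(lead b9 [-])
[6] deliver 4→1 → N1(foll b9 [-])
[7] deliver 1→4 → ∅
[8] propose(4,'w') → ∅
[9] deliver 4→1 → N1(foll b9 [w])
[10] deliver 1→4 → ∅
[11] deliver 0→2 → ∅
[12] deliver 2→1 → ∅
[13] propose(0,'w') → ∅
[14] propose(4,'x') → ∅
[15] deliver 4→3 → N3(foll b9 [w])
[16] deliver 3→4 → ∅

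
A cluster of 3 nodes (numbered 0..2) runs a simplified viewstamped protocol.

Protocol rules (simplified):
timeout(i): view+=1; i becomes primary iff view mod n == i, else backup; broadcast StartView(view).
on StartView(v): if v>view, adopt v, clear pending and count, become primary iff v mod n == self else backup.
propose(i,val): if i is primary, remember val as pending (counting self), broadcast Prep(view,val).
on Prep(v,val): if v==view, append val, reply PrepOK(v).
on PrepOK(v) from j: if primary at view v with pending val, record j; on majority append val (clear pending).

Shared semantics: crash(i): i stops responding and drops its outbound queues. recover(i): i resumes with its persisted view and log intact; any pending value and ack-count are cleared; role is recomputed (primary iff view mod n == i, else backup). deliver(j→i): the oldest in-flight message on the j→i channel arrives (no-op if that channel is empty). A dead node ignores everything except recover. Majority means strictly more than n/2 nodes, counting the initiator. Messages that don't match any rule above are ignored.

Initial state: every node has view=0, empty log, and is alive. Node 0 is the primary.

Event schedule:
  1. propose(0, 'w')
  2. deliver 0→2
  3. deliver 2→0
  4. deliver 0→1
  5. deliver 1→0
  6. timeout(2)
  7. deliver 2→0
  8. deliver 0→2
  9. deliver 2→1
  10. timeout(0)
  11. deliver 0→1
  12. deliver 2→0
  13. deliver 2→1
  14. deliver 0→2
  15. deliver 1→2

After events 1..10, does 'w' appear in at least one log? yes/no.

yes

after 1 — propose(0,'w'): ·
after 2 — deliver 0→2: n2:back/v0/[w]
after 3 — deliver 2→0: n0:prim/v0/[w]
after 4 — deliver 0→1: n1:back/v0/[w]
after 5 — deliver 1→0: ·
after 6 — timeout(2): n2:back/v1/[w]
after 7 — deliver 2→0: n0:back/v1/[w]
after 8 — deliver 0→2: ·
after 9 — deliver 2→1: n1:prim/v1/[w]
after 10 — timeout(0): n0:back/v2/[w]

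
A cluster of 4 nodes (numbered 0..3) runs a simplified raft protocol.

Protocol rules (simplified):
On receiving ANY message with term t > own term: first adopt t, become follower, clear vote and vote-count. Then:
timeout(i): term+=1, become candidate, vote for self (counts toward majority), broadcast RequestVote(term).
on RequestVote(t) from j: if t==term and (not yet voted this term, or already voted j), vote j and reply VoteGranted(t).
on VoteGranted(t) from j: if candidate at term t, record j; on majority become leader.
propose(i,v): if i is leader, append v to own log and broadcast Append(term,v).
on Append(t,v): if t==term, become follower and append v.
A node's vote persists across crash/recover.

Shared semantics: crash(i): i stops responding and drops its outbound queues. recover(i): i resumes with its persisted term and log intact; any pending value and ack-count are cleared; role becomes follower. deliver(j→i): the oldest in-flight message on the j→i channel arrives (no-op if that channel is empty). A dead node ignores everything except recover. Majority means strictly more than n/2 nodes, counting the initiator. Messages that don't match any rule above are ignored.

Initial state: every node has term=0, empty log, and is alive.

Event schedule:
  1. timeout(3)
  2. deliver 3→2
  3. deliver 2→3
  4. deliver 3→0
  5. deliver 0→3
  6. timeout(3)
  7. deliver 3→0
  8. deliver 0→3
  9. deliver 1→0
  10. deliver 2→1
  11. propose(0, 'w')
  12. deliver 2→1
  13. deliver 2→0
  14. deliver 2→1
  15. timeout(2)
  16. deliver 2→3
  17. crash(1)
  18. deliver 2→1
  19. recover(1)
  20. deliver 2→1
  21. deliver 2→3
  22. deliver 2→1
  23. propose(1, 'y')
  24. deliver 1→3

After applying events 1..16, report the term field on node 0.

step 1 timeout(3): 3={cand,t=1,log=-}
step 2 deliver 3→2: 2={foll,t=1,log=-}
step 3 deliver 2→3: —
step 4 deliver 3→0: 0={foll,t=1,log=-}
step 5 deliver 0→3: 3={lead,t=1,log=-}
step 6 timeout(3): 3={cand,t=2,log=-}
step 7 deliver 3→0: 0={foll,t=2,log=-}
step 8 deliver 0→3: —
step 9 deliver 1→0: —
step 10 deliver 2→1: —
step 11 propose(0,'w'): —
step 12 deliver 2→1: —
step 13 deliver 2→0: —
step 14 deliver 2→1: —
step 15 timeout(2): 2={cand,t=2,log=-}
step 16 deliver 2→3: —

2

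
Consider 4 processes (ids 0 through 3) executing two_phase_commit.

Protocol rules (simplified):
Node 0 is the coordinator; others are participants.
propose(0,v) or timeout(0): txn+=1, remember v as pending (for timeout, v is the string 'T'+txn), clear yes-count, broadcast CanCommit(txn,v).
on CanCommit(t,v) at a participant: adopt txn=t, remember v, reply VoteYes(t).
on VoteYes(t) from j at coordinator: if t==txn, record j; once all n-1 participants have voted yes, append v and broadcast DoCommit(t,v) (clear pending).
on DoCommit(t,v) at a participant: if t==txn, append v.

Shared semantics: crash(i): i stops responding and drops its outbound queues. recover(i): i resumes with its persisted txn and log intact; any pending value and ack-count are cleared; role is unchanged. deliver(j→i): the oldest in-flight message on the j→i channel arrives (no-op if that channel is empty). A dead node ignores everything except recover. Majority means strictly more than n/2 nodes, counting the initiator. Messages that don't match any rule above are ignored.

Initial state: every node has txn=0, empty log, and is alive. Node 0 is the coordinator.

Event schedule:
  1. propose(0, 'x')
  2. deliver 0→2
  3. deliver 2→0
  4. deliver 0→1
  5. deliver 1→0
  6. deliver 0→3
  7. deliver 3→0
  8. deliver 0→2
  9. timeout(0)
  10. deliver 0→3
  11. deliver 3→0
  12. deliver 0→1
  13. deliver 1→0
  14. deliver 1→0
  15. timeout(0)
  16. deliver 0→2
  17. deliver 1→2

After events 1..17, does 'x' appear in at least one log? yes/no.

step 1 propose(0,'x'): 0={coor,t=1,log=-}
step 2 deliver 0→2: 2={part,t=1,log=-}
step 3 deliver 2→0: —
step 4 deliver 0→1: 1={part,t=1,log=-}
step 5 deliver 1→0: —
step 6 deliver 0→3: 3={part,t=1,log=-}
step 7 deliver 3→0: 0={coor,t=1,log=x}
step 8 deliver 0→2: 2={part,t=1,log=x}
step 9 timeout(0): 0={coor,t=2,log=x}
step 10 deliver 0→3: 3={part,t=1,log=x}
step 11 deliver 3→0: —
step 12 deliver 0→1: 1={part,t=1,log=x}
step 13 deliver 1→0: —
step 14 deliver 1→0: —
step 15 timeout(0): 0={coor,t=3,log=x}
step 16 deliver 0→2: 2={part,t=2,log=x}
step 17 deliver 1→2: —

yes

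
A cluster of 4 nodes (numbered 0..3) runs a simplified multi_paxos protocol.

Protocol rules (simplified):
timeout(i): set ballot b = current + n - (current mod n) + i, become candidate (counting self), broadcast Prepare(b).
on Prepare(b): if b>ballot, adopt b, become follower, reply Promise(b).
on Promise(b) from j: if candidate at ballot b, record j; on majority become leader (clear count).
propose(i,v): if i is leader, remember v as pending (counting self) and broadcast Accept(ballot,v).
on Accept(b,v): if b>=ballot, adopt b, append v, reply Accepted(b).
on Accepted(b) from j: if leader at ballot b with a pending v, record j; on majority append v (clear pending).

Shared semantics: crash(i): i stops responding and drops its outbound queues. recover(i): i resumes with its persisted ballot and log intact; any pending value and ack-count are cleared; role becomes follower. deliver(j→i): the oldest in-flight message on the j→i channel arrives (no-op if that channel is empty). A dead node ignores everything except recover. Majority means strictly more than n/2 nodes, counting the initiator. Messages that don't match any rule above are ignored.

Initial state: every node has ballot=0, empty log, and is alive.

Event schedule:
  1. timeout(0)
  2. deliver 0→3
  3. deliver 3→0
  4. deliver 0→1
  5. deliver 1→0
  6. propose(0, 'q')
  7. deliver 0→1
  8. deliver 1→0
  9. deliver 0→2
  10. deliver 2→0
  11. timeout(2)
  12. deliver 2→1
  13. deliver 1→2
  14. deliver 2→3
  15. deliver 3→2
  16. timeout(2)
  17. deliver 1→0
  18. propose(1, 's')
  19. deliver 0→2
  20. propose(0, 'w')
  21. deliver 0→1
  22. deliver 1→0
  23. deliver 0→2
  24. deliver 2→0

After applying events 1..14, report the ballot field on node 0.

[1] timeout(0) → N0(cand b4 [-])
[2] deliver 0→3 → N3(foll b4 [-])
[3] deliver 3→0 → ∅
[4] deliver 0→1 → N1(foll b4 [-])
[5] deliver 1→0 → N0(lead b4 [-])
[6] propose(0,'q') → ∅
[7] deliver 0→1 → N1(foll b4 [q])
[8] deliver 1→0 → ∅
[9] deliver 0→2 → N2(foll b4 [-])
[10] deliver 2→0 → ∅
[11] timeout(2) → N2(cand b10 [-])
[12] deliver 2→1 → N1(foll b10 [q])
[13] deliver 1→2 → ∅
[14] deliver 2→3 → N3(foll b10 [-])

4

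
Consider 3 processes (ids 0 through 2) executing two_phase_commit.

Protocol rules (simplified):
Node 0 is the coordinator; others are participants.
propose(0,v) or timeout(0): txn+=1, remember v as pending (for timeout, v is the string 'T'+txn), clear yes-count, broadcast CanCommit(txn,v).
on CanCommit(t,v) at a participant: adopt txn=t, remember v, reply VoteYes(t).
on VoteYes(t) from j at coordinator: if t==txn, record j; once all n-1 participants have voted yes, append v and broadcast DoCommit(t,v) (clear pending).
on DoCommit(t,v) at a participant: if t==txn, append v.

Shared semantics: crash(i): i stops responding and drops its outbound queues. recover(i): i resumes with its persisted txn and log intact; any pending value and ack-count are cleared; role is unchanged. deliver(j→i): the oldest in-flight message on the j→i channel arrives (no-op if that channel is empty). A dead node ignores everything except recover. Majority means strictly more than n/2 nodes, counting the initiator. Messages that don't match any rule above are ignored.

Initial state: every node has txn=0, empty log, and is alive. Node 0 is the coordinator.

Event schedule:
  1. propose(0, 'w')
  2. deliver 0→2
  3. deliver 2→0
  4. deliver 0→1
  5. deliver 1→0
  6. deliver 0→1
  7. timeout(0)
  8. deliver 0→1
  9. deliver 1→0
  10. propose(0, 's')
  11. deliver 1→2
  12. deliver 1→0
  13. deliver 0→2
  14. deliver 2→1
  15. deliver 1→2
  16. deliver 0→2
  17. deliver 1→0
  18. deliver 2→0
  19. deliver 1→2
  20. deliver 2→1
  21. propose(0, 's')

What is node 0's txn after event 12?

1. propose(0,'w'):  <0:coor t1 ->
2. deliver 0→2:  <2:part t1 ->
3. deliver 2→0:  nop
4. deliver 0→1:  <1:part t1 ->
5. deliver 1→0:  <0:coor t1 w>
6. deliver 0→1:  <1:part t1 w>
7. timeout(0):  <0:coor t2 w>
8. deliver 0→1:  <1:part t2 w>
9. deliver 1→0:  nop
10. propose(0,'s'):  <0:coor t3 w>
11. deliver 1→2:  nop
12. deliver 1→0:  nop

3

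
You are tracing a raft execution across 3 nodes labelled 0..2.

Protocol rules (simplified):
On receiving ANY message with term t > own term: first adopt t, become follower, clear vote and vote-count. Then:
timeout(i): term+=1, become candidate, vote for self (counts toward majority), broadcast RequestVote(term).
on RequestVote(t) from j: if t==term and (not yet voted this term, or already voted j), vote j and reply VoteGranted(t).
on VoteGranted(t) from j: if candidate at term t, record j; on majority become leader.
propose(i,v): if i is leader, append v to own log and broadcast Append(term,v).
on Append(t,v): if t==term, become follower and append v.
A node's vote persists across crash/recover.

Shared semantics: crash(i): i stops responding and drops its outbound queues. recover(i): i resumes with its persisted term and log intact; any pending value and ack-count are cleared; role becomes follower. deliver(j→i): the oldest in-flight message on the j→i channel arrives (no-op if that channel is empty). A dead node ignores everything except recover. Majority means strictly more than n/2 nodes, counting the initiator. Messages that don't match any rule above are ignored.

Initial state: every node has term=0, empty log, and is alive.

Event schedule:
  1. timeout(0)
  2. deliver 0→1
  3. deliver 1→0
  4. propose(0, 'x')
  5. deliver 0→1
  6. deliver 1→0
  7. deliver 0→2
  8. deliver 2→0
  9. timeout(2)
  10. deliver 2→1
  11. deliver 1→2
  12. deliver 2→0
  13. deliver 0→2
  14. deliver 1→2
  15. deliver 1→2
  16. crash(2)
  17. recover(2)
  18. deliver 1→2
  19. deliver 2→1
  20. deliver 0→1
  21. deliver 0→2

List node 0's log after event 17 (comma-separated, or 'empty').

1. timeout(0):  <0:cand t1 ->
2. deliver 0→1:  <1:foll t1 ->
3. deliver 1→0:  <0:lead t1 ->
4. propose(0,'x'):  <0:lead t1 x>
5. deliver 0→1:  <1:foll t1 x>
6. deliver 1→0:  nop
7. deliver 0→2:  <2:foll t1 ->
8. deliver 2→0:  nop
9. timeout(2):  <2:cand t2 ->
10. deliver 2→1:  <1:foll t2 x>
11. deliver 1→2:  <2:lead t2 ->
12. deliver 2→0:  <0:foll t2 x>
13. deliver 0→2:  nop
14. deliver 1→2:  nop
15. deliver 1→2:  nop
16. crash(2):  <2:✗lead t2 ->
17. recover(2):  <2:foll t2 ->

x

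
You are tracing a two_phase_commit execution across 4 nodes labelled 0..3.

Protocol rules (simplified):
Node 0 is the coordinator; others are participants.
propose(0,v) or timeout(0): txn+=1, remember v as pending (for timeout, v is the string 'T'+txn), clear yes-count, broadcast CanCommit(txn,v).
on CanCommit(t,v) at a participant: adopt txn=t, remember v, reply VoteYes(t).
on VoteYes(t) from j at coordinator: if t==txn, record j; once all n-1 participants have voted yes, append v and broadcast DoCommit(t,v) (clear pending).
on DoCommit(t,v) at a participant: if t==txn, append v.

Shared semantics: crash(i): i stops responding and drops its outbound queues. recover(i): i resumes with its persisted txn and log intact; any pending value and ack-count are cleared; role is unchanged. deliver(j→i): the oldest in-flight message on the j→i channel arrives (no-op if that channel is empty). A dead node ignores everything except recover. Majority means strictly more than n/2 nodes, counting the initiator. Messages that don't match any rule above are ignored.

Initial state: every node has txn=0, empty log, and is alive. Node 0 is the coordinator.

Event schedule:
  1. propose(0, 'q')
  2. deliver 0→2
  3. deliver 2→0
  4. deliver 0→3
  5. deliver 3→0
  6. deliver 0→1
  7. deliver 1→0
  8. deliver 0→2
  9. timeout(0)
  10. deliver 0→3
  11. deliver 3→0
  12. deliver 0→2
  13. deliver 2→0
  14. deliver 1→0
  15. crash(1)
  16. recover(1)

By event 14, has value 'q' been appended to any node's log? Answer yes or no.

after 1 — propose(0,'q'): n0:coor/t1/[-]
after 2 — deliver 0→2: n2:part/t1/[-]
after 3 — deliver 2→0: ·
after 4 — deliver 0→3: n3:part/t1/[-]
after 5 — deliver 3→0: ·
after 6 — deliver 0→1: n1:part/t1/[-]
after 7 — deliver 1→0: n0:coor/t1/[q]
after 8 — deliver 0→2: n2:part/t1/[q]
after 9 — timeout(0): n0:coor/t2/[q]
after 10 — deliver 0→3: n3:part/t1/[q]
after 11 — deliver 3→0: ·
after 12 — deliver 0→2: n2:part/t2/[q]
after 13 — deliver 2→0: ·
after 14 — deliver 1→0: ·

yes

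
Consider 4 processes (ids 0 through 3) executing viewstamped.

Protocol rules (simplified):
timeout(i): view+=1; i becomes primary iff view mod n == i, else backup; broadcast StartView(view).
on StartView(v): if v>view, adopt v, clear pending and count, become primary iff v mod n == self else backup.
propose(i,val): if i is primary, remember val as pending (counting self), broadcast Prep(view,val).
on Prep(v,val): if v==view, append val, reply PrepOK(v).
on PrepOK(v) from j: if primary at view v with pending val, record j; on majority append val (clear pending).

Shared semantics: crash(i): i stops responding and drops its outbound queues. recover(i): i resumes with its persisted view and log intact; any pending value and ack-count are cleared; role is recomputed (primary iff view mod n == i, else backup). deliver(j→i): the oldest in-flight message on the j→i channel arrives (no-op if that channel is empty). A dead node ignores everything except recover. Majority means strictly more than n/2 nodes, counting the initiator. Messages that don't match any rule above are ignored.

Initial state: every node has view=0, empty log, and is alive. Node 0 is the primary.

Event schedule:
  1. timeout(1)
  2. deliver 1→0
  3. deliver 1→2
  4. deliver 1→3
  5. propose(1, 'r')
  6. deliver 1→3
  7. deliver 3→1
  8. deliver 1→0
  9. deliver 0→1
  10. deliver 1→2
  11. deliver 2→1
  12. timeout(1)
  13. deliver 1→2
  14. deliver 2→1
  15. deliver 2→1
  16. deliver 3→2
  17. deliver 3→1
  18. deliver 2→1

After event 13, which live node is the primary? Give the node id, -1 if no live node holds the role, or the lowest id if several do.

2

1. timeout(1):  <1:prim v1 ->
2. deliver 1→0:  <0:back v1 ->
3. deliver 1→2:  <2:back v1 ->
4. deliver 1→3:  <3:back v1 ->
5. propose(1,'r'):  nop
6. deliver 1→3:  <3:back v1 r>
7. deliver 3→1:  nop
8. deliver 1→0:  <0:back v1 r>
9. deliver 0→1:  <1:prim v1 r>
10. deliver 1→2:  <2:back v1 r>
11. deliver 2→1:  nop
12. timeout(1):  <1:back v2 r>
13. deliver 1→2:  <2:prim v2 r>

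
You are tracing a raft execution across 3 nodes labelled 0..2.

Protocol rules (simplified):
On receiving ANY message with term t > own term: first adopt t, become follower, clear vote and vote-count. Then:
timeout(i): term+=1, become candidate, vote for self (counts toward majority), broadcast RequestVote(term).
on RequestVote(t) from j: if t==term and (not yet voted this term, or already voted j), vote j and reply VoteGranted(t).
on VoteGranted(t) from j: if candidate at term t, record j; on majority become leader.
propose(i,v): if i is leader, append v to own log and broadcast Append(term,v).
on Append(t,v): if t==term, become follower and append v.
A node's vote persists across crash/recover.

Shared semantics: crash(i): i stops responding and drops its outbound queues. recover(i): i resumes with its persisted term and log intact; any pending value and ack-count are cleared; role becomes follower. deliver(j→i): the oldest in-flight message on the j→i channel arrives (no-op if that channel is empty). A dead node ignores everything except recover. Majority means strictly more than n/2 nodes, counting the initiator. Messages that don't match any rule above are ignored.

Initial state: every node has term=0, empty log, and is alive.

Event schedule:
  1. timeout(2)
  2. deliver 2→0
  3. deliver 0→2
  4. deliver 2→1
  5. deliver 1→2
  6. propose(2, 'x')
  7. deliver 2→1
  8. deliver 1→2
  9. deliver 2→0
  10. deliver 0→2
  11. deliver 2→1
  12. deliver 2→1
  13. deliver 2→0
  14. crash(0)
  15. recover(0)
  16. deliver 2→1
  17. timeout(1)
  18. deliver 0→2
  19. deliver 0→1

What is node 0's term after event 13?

1. timeout(2):  <2:cand t1 ->
2. deliver 2→0:  <0:foll t1 ->
3. deliver 0→2:  <2:lead t1 ->
4. deliver 2→1:  <1:foll t1 ->
5. deliver 1→2:  nop
6. propose(2,'x'):  <2:lead t1 x>
7. deliver 2→1:  <1:foll t1 x>
8. deliver 1→2:  nop
9. deliver 2→0:  <0:foll t1 x>
10. deliver 0→2:  nop
11. deliver 2→1:  nop
12. deliver 2→1:  nop
13. deliver 2→0:  nop

1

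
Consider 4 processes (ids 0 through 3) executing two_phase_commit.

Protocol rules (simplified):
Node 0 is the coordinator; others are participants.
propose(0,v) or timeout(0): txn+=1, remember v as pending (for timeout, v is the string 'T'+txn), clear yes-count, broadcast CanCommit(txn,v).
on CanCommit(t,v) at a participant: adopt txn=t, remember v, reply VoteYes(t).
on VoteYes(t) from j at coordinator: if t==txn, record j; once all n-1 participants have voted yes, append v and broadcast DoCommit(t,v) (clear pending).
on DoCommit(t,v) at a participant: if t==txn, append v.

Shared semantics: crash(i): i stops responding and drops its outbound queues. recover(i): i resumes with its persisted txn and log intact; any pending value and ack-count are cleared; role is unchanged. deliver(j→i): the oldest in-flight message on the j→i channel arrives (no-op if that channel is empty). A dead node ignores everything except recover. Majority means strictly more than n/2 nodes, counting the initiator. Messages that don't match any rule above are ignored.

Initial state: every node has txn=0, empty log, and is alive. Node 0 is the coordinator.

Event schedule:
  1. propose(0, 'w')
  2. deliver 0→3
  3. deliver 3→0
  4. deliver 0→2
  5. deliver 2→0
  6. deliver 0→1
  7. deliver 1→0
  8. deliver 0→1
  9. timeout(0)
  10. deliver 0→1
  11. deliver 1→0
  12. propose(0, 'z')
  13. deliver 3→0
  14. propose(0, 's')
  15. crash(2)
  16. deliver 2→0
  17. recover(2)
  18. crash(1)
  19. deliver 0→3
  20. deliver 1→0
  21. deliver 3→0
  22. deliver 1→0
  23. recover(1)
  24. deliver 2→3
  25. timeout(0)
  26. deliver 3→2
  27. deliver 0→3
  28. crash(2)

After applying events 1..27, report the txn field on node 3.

2

after 1 — propose(0,'w'): n0:coor/t1/[-]
after 2 — deliver 0→3: n3:part/t1/[-]
after 3 — deliver 3→0: ·
after 4 — deliver 0→2: n2:part/t1/[-]
after 5 — deliver 2→0: ·
after 6 — deliver 0→1: n1:part/t1/[-]
after 7 — deliver 1→0: n0:coor/t1/[w]
after 8 — deliver 0→1: n1:part/t1/[w]
after 9 — timeout(0): n0:coor/t2/[w]
after 10 — deliver 0→1: n1:part/t2/[w]
after 11 — deliver 1→0: ·
after 12 — propose(0,'z'): n0:coor/t3/[w]
after 13 — deliver 3→0: ·
after 14 — propose(0,'s'): n0:coor/t4/[w]
after 15 — crash(2): n2:✗part/t1/[-]
after 16 — deliver 2→0: ·
after 17 — recover(2): n2:part/t1/[-]
after 18 — crash(1): n1:✗part/t2/[w]
after 19 — deliver 0→3: n3:part/t1/[w]
after 20 — deliver 1→0: ·
after 21 — deliver 3→0: ·
after 22 — deliver 1→0: ·
after 23 — recover(1): n1:part/t2/[w]
after 24 — deliver 2→3: ·
after 25 — timeout(0): n0:coor/t5/[w]
after 26 — deliver 3→2: ·
after 27 — deliver 0→3: n3:part/t2/[w]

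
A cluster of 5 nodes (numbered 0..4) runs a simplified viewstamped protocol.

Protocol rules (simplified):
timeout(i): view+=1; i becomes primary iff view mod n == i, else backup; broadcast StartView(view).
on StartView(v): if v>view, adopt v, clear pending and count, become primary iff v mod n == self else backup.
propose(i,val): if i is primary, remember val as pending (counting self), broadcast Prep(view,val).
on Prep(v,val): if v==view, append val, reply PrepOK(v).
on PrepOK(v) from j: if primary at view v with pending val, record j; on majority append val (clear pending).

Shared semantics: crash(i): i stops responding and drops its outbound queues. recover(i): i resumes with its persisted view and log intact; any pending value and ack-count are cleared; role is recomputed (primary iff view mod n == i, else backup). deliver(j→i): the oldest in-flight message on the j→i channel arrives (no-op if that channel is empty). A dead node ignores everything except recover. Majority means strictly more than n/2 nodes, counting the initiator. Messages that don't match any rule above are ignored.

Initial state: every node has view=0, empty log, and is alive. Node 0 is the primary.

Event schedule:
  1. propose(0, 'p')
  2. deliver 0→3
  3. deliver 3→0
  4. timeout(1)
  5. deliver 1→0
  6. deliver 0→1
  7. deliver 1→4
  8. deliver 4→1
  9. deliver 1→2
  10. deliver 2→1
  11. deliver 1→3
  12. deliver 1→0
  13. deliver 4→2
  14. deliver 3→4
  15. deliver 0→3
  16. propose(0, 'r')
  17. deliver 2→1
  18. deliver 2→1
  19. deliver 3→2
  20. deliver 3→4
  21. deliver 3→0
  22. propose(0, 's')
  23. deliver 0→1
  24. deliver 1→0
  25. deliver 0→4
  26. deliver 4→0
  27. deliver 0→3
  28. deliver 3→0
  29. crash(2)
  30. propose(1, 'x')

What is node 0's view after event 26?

step 1 propose(0,'p'): —
step 2 deliver 0→3: 3={back,v=0,log=p}
step 3 deliver 3→0: —
step 4 timeout(1): 1={prim,v=1,log=-}
step 5 deliver 1→0: 0={back,v=1,log=-}
step 6 deliver 0→1: —
step 7 deliver 1→4: 4={back,v=1,log=-}
step 8 deliver 4→1: —
step 9 deliver 1→2: 2={back,v=1,log=-}
step 10 deliver 2→1: —
step 11 deliver 1→3: 3={back,v=1,log=p}
step 12 deliver 1→0: —
step 13 deliver 4→2: —
step 14 deliver 3→4: —
step 15 deliver 0→3: —
step 16 propose(0,'r'): —
step 17 deliver 2→1: —
step 18 deliver 2→1: —
step 19 deliver 3→2: —
step 20 deliver 3→4: —
step 21 deliver 3→0: —
step 22 propose(0,'s'): —
step 23 deliver 0→1: —
step 24 deliver 1→0: —
step 25 deliver 0→4: —
step 26 deliver 4→0: —

1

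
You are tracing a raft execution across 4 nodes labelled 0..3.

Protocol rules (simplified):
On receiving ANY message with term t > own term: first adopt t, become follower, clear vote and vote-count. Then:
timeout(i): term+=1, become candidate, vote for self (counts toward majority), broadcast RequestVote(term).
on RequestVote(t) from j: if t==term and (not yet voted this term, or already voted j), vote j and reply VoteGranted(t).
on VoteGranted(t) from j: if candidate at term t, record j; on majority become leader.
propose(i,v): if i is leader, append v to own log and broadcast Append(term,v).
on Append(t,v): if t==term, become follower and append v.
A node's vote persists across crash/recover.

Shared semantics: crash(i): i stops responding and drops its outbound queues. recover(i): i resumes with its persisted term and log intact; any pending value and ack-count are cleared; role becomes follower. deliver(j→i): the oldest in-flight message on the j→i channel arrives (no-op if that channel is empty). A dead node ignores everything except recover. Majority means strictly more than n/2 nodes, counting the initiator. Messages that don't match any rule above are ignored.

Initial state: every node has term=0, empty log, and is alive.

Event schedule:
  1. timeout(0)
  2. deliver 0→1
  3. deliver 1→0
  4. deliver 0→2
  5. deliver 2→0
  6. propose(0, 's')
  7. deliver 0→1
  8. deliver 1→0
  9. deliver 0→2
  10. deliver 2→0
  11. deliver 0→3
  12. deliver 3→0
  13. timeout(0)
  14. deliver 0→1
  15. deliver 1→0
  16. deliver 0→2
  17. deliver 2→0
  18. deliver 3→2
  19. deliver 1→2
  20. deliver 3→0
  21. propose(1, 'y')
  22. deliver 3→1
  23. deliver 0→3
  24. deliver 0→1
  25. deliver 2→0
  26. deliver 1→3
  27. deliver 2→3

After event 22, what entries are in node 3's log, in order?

1. timeout(0):  <0:cand t1 ->
2. deliver 0→1:  <1:foll t1 ->
3. deliver 1→0:  nop
4. deliver 0→2:  <2:foll t1 ->
5. deliver 2→0:  <0:lead t1 ->
6. propose(0,'s'):  <0:lead t1 s>
7. deliver 0→1:  <1:foll t1 s>
8. deliver 1→0:  nop
9. deliver 0→2:  <2:foll t1 s>
10. deliver 2→0:  nop
11. deliver 0→3:  <3:foll t1 ->
12. deliver 3→0:  nop
13. timeout(0):  <0:cand t2 s>
14. deliver 0→1:  <1:foll t2 s>
15. deliver 1→0:  nop
16. deliver 0→2:  <2:foll t2 s>
17. deliver 2→0:  <0:lead t2 s>
18. deliver 3→2:  nop
19. deliver 1→2:  nop
20. deliver 3→0:  nop
21. propose(1,'y'):  nop
22. deliver 3→1:  nop

empty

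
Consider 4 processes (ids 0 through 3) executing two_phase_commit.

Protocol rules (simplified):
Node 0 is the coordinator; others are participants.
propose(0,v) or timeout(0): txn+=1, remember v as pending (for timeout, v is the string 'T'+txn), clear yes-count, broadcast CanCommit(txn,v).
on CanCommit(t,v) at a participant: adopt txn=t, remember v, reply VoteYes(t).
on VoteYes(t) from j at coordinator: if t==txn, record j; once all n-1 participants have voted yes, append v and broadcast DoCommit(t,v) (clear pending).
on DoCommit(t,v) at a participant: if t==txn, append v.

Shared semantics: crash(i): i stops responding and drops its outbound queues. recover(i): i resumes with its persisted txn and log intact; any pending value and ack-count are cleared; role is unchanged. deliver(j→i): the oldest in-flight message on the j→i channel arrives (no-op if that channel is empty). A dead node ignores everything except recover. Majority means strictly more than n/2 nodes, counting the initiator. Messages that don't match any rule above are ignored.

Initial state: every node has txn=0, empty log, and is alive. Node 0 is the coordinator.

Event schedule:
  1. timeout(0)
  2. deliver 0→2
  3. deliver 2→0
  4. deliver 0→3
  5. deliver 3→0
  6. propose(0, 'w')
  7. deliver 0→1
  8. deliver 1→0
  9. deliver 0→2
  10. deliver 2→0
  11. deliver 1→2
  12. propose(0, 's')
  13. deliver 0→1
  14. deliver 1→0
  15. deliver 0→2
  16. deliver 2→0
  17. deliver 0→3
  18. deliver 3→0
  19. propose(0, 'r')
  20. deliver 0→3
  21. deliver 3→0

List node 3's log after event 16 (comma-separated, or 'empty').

1. timeout(0):  <0:coor t1 ->
2. deliver 0→2:  <2:part t1 ->
3. deliver 2→0:  nop
4. deliver 0→3:  <3:part t1 ->
5. deliver 3→0:  nop
6. propose(0,'w'):  <0:coor t2 ->
7. deliver 0→1:  <1:part t1 ->
8. deliver 1→0:  nop
9. deliver 0→2:  <2:part t2 ->
10. deliver 2→0:  nop
11. deliver 1→2:  nop
12. propose(0,'s'):  <0:coor t3 ->
13. deliver 0→1:  <1:part t2 ->
14. deliver 1→0:  nop
15. deliver 0→2:  <2:part t3 ->
16. deliver 2→0:  nop

empty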